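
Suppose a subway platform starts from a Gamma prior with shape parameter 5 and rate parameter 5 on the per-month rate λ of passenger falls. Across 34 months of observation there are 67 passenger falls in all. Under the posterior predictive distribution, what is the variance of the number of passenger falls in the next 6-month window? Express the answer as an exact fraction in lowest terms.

2160/169

Total count 67 over total exposure 34 months.
By Gamma–Poisson conjugacy, the posterior is Gamma(α + Σx, β + Σt) = Gamma(5 + 67, 5 + 34) = Gamma(72, 39).
The posterior predictive for a window of length T is Negative Binomial with variance T·α'·(β'+T)/β'² = 6·72·45/1521 = 2160/169.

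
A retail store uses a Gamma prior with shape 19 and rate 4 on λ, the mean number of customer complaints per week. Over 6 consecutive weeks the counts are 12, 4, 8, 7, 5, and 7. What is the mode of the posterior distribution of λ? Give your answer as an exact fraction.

Total count: 12 + 4 + 8 + 7 + 5 + 7 = 43.
Total exposure: 6 weeks.
By Gamma–Poisson conjugacy, the posterior is Gamma(α + Σx, β + Σt) = Gamma(19 + 43, 4 + 6) = Gamma(62, 10).
Posterior mode = (α'−1)/β' = 61/10.

61/10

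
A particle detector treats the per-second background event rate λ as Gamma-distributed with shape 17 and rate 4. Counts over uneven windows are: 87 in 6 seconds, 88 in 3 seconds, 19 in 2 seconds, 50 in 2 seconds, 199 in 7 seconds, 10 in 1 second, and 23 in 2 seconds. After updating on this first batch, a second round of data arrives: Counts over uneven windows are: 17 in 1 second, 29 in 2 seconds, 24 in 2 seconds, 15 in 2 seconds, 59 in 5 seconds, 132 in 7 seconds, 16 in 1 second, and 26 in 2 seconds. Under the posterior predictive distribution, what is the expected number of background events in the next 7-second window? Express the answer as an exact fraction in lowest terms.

811/7

Total count: 87 + 88 + 19 + 50 + 199 + 10 + 23 = 476.
Total exposure: 6 + 3 + 2 + 2 + 7 + 1 + 2 = 23 seconds.
After the first batch: Gamma(17 + 476, 4 + 23) = Gamma(493, 27).
Total count: 17 + 29 + 24 + 15 + 59 + 132 + 16 + 26 = 318.
Total exposure: 1 + 2 + 2 + 2 + 5 + 7 + 1 + 2 = 22 seconds.
After the second batch: Gamma(493 + 318, 27 + 22) = Gamma(811, 49).
Predictive mean over a 7-second window = T·E[λ|data] = 7·811/49 = 811/7.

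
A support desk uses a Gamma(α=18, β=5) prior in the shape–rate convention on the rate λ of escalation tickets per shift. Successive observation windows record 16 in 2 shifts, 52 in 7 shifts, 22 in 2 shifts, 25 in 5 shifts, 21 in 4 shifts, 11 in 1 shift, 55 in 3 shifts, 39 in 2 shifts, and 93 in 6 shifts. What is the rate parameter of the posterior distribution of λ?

37

Total count: 16 + 52 + 22 + 25 + 21 + 11 + 55 + 39 + 93 = 334.
Total exposure: 2 + 7 + 2 + 5 + 4 + 1 + 3 + 2 + 6 = 32 shifts.
By Gamma–Poisson conjugacy, the posterior is Gamma(α + Σx, β + Σt) = Gamma(18 + 334, 5 + 32) = Gamma(352, 37).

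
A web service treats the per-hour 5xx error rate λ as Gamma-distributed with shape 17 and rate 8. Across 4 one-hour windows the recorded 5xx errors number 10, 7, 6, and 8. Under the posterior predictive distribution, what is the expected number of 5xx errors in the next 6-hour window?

24

Total count: 10 + 7 + 6 + 8 = 31.
Total exposure: 4 hours.
By Gamma–Poisson conjugacy, the posterior is Gamma(α + Σx, β + Σt) = Gamma(17 + 31, 8 + 4) = Gamma(48, 12).
Predictive mean over a 6-hour window = T·E[λ|data] = 6·48/12 = 24.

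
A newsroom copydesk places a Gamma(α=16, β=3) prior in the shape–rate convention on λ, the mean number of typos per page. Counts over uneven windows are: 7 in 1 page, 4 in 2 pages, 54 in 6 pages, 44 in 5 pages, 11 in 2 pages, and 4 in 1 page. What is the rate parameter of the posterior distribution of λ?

Total count: 7 + 4 + 54 + 44 + 11 + 4 = 124.
Total exposure: 1 + 2 + 6 + 5 + 2 + 1 = 17 pages.
Conjugate update: add total count to the shape and total exposure to the rate, giving Gamma(140, 20).

20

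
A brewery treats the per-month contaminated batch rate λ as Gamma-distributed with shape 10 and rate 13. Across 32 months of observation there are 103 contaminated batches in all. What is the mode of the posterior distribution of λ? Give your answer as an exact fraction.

112/45

Total count 103 over total exposure 32 months.
The Gamma prior is conjugate for the Poisson rate, so λ | data ~ Gamma(10+103, 13+32) = Gamma(113, 45).
Posterior mode = (α'−1)/β' = 112/45.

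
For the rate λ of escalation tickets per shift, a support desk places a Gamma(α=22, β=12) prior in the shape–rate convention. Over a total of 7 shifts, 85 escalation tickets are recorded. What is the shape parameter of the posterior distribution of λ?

Total count 85 over total exposure 7 shifts.
Conjugate update: add total count to the shape and total exposure to the rate, giving Gamma(107, 19).

107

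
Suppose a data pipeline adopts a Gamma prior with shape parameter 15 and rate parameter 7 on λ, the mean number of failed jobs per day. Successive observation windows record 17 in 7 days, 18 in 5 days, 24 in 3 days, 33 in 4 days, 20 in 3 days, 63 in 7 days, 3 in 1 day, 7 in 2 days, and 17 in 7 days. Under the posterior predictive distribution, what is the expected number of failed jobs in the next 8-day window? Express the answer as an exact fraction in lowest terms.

868/23

Total count: 17 + 18 + 24 + 33 + 20 + 63 + 3 + 7 + 17 = 202.
Total exposure: 7 + 5 + 3 + 4 + 3 + 7 + 1 + 2 + 7 = 39 days.
Gamma(α, β) with Poisson data over total exposure Σt gives posterior Gamma(α+Σx, β+Σt) = Gamma(217, 46).
Predictive mean over an 8-day window = T·E[λ|data] = 8·217/46 = 868/23.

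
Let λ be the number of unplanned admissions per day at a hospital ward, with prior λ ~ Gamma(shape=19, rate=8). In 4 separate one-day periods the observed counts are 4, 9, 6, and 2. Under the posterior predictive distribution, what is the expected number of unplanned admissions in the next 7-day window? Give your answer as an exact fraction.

70/3

Total count: 4 + 9 + 6 + 2 = 21.
Total exposure: 4 days.
Posterior: α' = 19 + 21 = 40, β' = 8 + 4 = 12.
Predictive mean over a 7-day window = T·E[λ|data] = 7·40/12 = 70/3.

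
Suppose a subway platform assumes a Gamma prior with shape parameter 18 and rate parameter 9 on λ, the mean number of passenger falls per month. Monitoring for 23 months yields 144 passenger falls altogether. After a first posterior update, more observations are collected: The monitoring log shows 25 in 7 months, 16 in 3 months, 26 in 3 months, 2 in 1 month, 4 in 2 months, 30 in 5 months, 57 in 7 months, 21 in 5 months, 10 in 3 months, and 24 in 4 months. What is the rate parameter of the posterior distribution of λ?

Total count 144 over total exposure 23 months.
After the first batch: Gamma(18 + 144, 9 + 23) = Gamma(162, 32).
Total count: 25 + 16 + 26 + 2 + 4 + 30 + 57 + 21 + 10 + 24 = 215.
Total exposure: 7 + 3 + 3 + 1 + 2 + 5 + 7 + 5 + 3 + 4 = 40 months.
After the second batch: Gamma(162 + 215, 32 + 40) = Gamma(377, 72).

72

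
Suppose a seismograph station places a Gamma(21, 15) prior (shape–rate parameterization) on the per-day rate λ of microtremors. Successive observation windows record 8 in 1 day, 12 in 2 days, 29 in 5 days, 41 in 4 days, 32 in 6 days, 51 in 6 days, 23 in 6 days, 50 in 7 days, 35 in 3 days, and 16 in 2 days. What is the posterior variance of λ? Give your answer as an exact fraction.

106/1083

Total count: 8 + 12 + 29 + 41 + 32 + 51 + 23 + 50 + 35 + 16 = 297.
Total exposure: 1 + 2 + 5 + 4 + 6 + 6 + 6 + 7 + 3 + 2 = 42 days.
The Gamma prior is conjugate for the Poisson rate, so λ | data ~ Gamma(21+297, 15+42) = Gamma(318, 57).
Posterior variance = α'/β'² = 318/3249 = 106/1083.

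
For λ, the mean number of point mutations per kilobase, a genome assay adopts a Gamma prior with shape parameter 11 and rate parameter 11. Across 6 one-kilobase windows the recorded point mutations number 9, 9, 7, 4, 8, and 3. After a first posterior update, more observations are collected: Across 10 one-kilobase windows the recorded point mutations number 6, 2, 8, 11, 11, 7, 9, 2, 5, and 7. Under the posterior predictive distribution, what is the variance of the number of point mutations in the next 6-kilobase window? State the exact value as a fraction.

2618/81

Total count: 9 + 9 + 7 + 4 + 8 + 3 = 40.
Total exposure: 6 kilobases.
After the first batch: Gamma(11 + 40, 11 + 6) = Gamma(51, 17).
Total count: 6 + 2 + 8 + 11 + 11 + 7 + 9 + 2 + 5 + 7 = 68.
Total exposure: 10 kilobases.
After the second batch: Gamma(51 + 68, 17 + 10) = Gamma(119, 27).
The posterior predictive for a window of length T is Negative Binomial with variance T·α'·(β'+T)/β'² = 6·119·33/729 = 2618/81.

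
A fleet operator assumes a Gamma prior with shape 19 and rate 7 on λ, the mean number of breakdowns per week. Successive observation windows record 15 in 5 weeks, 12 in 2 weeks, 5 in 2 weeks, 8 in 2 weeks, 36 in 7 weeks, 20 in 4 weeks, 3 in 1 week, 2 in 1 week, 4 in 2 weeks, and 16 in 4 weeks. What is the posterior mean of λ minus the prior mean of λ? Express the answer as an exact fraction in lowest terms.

277/259

Total count: 15 + 12 + 5 + 8 + 36 + 20 + 3 + 2 + 4 + 16 = 121.
Total exposure: 5 + 2 + 2 + 2 + 7 + 4 + 1 + 1 + 2 + 4 = 30 weeks.
Conjugate update: add total count to the shape and total exposure to the rate, giving Gamma(140, 37).
Posterior mean = 140/37 = 140/37; prior mean = 19/7 = 19/7. Difference = 140/37 − 19/7 = 277/259.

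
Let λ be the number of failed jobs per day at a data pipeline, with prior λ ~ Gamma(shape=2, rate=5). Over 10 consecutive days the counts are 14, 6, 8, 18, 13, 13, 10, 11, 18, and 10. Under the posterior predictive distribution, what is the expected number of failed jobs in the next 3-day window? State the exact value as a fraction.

123/5

Total count: 14 + 6 + 8 + 18 + 13 + 13 + 10 + 11 + 18 + 10 = 121.
Total exposure: 10 days.
Conjugate update: add total count to the shape and total exposure to the rate, giving Gamma(123, 15).
Predictive mean over a 3-day window = T·E[λ|data] = 3·123/15 = 123/5.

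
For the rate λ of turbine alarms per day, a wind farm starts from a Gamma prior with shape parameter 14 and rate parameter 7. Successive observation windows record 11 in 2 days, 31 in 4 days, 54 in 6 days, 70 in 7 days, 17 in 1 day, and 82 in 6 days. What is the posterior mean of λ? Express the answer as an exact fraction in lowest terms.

93/11

Total count: 11 + 31 + 54 + 70 + 17 + 82 = 265.
Total exposure: 2 + 4 + 6 + 7 + 1 + 6 = 26 days.
Gamma(α, β) with Poisson data over total exposure Σt gives posterior Gamma(α+Σx, β+Σt) = Gamma(279, 33).
Posterior mean = α'/β' = 279/33 = 93/11.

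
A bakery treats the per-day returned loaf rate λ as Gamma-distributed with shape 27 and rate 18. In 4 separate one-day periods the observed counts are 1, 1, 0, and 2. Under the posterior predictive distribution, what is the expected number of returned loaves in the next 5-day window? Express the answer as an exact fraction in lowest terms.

Total count: 1 + 1 + 0 + 2 = 4.
Total exposure: 4 days.
By Gamma–Poisson conjugacy, the posterior is Gamma(α + Σx, β + Σt) = Gamma(27 + 4, 18 + 4) = Gamma(31, 22).
Predictive mean over a 5-day window = T·E[λ|data] = 5·31/22 = 155/22.

155/22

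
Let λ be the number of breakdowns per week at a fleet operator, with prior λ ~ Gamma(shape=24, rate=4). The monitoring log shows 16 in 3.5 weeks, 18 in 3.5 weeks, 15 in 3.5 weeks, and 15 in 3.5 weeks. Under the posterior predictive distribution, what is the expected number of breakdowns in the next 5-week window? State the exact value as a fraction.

Total count: 16 + 18 + 15 + 15 = 64.
Total exposure: 3.5 + 3.5 + 3.5 + 3.5 = 14 weeks.
Conjugate update: add total count to the shape and total exposure to the rate, giving Gamma(88, 18).
Predictive mean over a 5-week window = T·E[λ|data] = 5·88/18 = 220/9.

220/9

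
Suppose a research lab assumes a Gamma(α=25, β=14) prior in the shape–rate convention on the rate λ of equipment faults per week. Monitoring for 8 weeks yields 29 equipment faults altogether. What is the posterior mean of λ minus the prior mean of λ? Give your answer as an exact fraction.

Total count 29 over total exposure 8 weeks.
The Gamma prior is conjugate for the Poisson rate, so λ | data ~ Gamma(25+29, 14+8) = Gamma(54, 22).
Posterior mean = 54/22 = 27/11; prior mean = 25/14 = 25/14. Difference = 27/11 − 25/14 = 103/154.

103/154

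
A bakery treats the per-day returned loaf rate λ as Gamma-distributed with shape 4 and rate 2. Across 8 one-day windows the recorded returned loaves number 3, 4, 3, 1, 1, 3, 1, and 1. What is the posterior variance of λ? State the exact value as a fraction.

Total count: 3 + 4 + 3 + 1 + 1 + 3 + 1 + 1 = 17.
Total exposure: 8 days.
By Gamma–Poisson conjugacy, the posterior is Gamma(α + Σx, β + Σt) = Gamma(4 + 17, 2 + 8) = Gamma(21, 10).
Posterior variance = α'/β'² = 21/100.

21/100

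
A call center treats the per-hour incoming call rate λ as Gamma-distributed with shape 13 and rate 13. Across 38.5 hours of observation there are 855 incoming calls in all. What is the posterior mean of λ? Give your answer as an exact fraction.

Total count 855 over total exposure 38.5 hours.
Gamma(α, β) with Poisson data over total exposure Σt gives posterior Gamma(α+Σx, β+Σt) = Gamma(868, 103/2).
Posterior mean = α'/β' = 868/(103/2) = 1736/103.

1736/103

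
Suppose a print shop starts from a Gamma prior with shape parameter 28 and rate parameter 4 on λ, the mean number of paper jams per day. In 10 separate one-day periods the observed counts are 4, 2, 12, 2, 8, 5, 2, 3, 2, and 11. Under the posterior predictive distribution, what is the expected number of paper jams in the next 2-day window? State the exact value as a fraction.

Total count: 4 + 2 + 12 + 2 + 8 + 5 + 2 + 3 + 2 + 11 = 51.
Total exposure: 10 days.
Conjugate update: add total count to the shape and total exposure to the rate, giving Gamma(79, 14).
Predictive mean over a 2-day window = T·E[λ|data] = 2·79/14 = 79/7.

79/7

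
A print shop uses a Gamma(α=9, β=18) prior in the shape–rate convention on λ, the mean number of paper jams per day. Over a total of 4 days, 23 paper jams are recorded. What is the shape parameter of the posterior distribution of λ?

Total count 23 over total exposure 4 days.
The Gamma prior is conjugate for the Poisson rate, so λ | data ~ Gamma(9+23, 18+4) = Gamma(32, 22).

32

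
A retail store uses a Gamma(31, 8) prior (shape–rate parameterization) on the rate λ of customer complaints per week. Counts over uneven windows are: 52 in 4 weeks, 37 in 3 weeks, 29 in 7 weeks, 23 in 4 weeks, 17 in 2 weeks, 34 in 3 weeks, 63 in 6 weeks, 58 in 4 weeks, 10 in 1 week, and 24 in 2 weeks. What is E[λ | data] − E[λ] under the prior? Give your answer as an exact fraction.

Total count: 52 + 37 + 29 + 23 + 17 + 34 + 63 + 58 + 10 + 24 = 347.
Total exposure: 4 + 3 + 7 + 4 + 2 + 3 + 6 + 4 + 1 + 2 = 36 weeks.
Conjugate update: add total count to the shape and total exposure to the rate, giving Gamma(378, 44).
Posterior mean = 378/44 = 189/22; prior mean = 31/8 = 31/8. Difference = 189/22 − 31/8 = 415/88.

415/88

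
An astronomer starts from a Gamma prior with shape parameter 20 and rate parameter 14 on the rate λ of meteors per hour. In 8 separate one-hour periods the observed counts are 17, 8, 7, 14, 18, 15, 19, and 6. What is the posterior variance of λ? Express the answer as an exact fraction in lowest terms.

Total count: 17 + 8 + 7 + 14 + 18 + 15 + 19 + 6 = 104.
Total exposure: 8 hours.
Posterior: α' = 20 + 104 = 124, β' = 14 + 8 = 22.
Posterior variance = α'/β'² = 124/484 = 31/121.

31/121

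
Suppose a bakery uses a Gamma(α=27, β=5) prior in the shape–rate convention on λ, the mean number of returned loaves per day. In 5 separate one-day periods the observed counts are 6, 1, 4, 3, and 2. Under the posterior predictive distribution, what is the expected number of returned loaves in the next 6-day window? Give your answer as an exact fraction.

129/5

Total count: 6 + 1 + 4 + 3 + 2 = 16.
Total exposure: 5 days.
Conjugate update: add total count to the shape and total exposure to the rate, giving Gamma(43, 10).
Predictive mean over a 6-day window = T·E[λ|data] = 6·43/10 = 129/5.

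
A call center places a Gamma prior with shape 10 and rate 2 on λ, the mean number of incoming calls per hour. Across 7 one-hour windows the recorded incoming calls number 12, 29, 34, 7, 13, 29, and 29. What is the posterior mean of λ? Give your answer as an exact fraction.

Total count: 12 + 29 + 34 + 7 + 13 + 29 + 29 = 153.
Total exposure: 7 hours.
The Gamma prior is conjugate for the Poisson rate, so λ | data ~ Gamma(10+153, 2+7) = Gamma(163, 9).
Posterior mean = α'/β' = 163/9.

163/9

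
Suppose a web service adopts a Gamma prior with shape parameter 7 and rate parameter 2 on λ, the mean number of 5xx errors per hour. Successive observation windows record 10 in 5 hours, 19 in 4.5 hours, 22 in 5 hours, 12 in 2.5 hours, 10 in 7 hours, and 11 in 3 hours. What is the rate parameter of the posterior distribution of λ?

Total count: 10 + 19 + 22 + 12 + 10 + 11 = 84.
Total exposure: 5 + 4.5 + 5 + 2.5 + 7 + 3 = 27 hours.
The Gamma prior is conjugate for the Poisson rate, so λ | data ~ Gamma(7+84, 2+27) = Gamma(91, 29).

29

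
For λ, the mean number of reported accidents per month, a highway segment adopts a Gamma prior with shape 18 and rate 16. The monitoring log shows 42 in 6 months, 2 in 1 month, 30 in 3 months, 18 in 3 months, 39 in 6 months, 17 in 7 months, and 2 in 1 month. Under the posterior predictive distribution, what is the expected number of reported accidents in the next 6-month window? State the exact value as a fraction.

Total count: 42 + 2 + 30 + 18 + 39 + 17 + 2 = 150.
Total exposure: 6 + 1 + 3 + 3 + 6 + 7 + 1 = 27 months.
By Gamma–Poisson conjugacy, the posterior is Gamma(α + Σx, β + Σt) = Gamma(18 + 150, 16 + 27) = Gamma(168, 43).
Predictive mean over a 6-month window = T·E[λ|data] = 6·168/43 = 1008/43.

1008/43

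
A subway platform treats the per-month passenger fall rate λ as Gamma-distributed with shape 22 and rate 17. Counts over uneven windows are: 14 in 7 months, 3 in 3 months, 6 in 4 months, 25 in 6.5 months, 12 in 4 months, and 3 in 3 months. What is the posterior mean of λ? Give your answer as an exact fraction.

170/89

Total count: 14 + 3 + 6 + 25 + 12 + 3 = 63.
Total exposure: 7 + 3 + 4 + 6.5 + 4 + 3 = 27.5 months.
Conjugate update: add total count to the shape and total exposure to the rate, giving Gamma(85, 89/2).
Posterior mean = α'/β' = 85/(89/2) = 170/89.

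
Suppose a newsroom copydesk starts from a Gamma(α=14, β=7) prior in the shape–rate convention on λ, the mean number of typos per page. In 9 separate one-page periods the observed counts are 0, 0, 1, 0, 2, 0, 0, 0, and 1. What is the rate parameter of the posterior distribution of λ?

Total count: 0 + 0 + 1 + 0 + 2 + 0 + 0 + 0 + 1 = 4.
Total exposure: 9 pages.
Gamma(α, β) with Poisson data over total exposure Σt gives posterior Gamma(α+Σx, β+Σt) = Gamma(18, 16).

16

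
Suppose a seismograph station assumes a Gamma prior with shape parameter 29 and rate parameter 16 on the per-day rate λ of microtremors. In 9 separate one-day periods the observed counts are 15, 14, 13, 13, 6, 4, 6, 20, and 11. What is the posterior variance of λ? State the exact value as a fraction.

131/625

Total count: 15 + 14 + 13 + 13 + 6 + 4 + 6 + 20 + 11 = 102.
Total exposure: 9 days.
Conjugate update: add total count to the shape and total exposure to the rate, giving Gamma(131, 25).
Posterior variance = α'/β'² = 131/625.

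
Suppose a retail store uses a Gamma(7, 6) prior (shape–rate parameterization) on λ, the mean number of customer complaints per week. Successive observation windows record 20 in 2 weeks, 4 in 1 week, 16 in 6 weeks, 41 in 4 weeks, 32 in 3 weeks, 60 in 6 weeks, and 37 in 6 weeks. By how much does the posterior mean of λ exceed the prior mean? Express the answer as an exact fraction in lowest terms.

266/51

Total count: 20 + 4 + 16 + 41 + 32 + 60 + 37 = 210.
Total exposure: 2 + 1 + 6 + 4 + 3 + 6 + 6 = 28 weeks.
Posterior: α' = 7 + 210 = 217, β' = 6 + 28 = 34.
Posterior mean = 217/34 = 217/34; prior mean = 7/6 = 7/6. Difference = 217/34 − 7/6 = 266/51.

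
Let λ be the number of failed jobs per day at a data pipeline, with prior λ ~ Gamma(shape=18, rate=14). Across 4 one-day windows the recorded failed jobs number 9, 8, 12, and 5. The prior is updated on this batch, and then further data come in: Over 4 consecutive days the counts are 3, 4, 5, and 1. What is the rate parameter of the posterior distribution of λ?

22

Total count: 9 + 8 + 12 + 5 = 34.
Total exposure: 4 days.
After the first batch: Gamma(18 + 34, 14 + 4) = Gamma(52, 18).
Total count: 3 + 4 + 5 + 1 = 13.
Total exposure: 4 days.
After the second batch: Gamma(52 + 13, 18 + 4) = Gamma(65, 22).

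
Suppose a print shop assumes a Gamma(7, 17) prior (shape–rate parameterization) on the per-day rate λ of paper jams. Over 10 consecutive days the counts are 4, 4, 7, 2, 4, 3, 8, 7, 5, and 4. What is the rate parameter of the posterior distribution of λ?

27

Total count: 4 + 4 + 7 + 2 + 4 + 3 + 8 + 7 + 5 + 4 = 48.
Total exposure: 10 days.
By Gamma–Poisson conjugacy, the posterior is Gamma(α + Σx, β + Σt) = Gamma(7 + 48, 17 + 10) = Gamma(55, 27).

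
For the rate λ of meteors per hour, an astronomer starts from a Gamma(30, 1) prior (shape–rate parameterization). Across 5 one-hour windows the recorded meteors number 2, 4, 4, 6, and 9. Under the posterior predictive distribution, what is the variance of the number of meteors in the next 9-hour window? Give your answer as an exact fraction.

825/4

Total count: 2 + 4 + 4 + 6 + 9 = 25.
Total exposure: 5 hours.
Conjugate update: add total count to the shape and total exposure to the rate, giving Gamma(55, 6).
The posterior predictive for a window of length T is Negative Binomial with variance T·α'·(β'+T)/β'² = 9·55·15/36 = 825/4.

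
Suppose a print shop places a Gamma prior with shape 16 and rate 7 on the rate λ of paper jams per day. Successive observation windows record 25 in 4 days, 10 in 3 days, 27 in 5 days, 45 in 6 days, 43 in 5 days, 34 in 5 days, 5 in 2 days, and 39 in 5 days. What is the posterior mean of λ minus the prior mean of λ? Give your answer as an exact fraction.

Total count: 25 + 10 + 27 + 45 + 43 + 34 + 5 + 39 = 228.
Total exposure: 4 + 3 + 5 + 6 + 5 + 5 + 2 + 5 = 35 days.
Conjugate update: add total count to the shape and total exposure to the rate, giving Gamma(244, 42).
Posterior mean = 244/42 = 122/21; prior mean = 16/7 = 16/7. Difference = 122/21 − 16/7 = 74/21.

74/21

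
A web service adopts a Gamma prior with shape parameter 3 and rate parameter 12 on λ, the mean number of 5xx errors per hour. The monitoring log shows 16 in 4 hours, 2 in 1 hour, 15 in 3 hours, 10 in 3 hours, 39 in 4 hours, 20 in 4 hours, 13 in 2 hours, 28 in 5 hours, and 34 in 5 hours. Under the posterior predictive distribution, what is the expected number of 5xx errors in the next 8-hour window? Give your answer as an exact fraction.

1440/43

Total count: 16 + 2 + 15 + 10 + 39 + 20 + 13 + 28 + 34 = 177.
Total exposure: 4 + 1 + 3 + 3 + 4 + 4 + 2 + 5 + 5 = 31 hours.
Posterior: α' = 3 + 177 = 180, β' = 12 + 31 = 43.
Predictive mean over an 8-hour window = T·E[λ|data] = 8·180/43 = 1440/43.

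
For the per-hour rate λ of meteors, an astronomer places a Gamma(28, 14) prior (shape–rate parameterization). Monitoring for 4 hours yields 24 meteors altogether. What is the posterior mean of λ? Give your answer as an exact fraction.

Total count 24 over total exposure 4 hours.
By Gamma–Poisson conjugacy, the posterior is Gamma(α + Σx, β + Σt) = Gamma(28 + 24, 14 + 4) = Gamma(52, 18).
Posterior mean = α'/β' = 52/18 = 26/9.

26/9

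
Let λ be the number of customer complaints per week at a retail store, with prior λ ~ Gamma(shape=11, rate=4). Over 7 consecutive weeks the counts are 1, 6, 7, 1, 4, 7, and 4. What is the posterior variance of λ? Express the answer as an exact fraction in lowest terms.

41/121

Total count: 1 + 6 + 7 + 1 + 4 + 7 + 4 = 30.
Total exposure: 7 weeks.
The Gamma prior is conjugate for the Poisson rate, so λ | data ~ Gamma(11+30, 4+7) = Gamma(41, 11).
Posterior variance = α'/β'² = 41/121.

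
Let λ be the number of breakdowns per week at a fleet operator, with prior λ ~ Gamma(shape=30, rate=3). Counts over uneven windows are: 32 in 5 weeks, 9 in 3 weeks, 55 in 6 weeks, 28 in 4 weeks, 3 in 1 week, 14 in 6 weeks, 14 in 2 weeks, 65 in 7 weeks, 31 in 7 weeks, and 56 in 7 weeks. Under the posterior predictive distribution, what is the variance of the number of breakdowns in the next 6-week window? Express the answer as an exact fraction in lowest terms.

Total count: 32 + 9 + 55 + 28 + 3 + 14 + 14 + 65 + 31 + 56 = 307.
Total exposure: 5 + 3 + 6 + 4 + 1 + 6 + 2 + 7 + 7 + 7 = 48 weeks.
Gamma(α, β) with Poisson data over total exposure Σt gives posterior Gamma(α+Σx, β+Σt) = Gamma(337, 51).
The posterior predictive for a window of length T is Negative Binomial with variance T·α'·(β'+T)/β'² = 6·337·57/2601 = 12806/289.

12806/289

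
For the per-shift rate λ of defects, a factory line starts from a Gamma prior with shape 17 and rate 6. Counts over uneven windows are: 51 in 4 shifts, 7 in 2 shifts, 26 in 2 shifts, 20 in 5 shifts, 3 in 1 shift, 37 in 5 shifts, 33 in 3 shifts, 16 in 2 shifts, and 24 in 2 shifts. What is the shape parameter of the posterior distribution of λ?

234

Total count: 51 + 7 + 26 + 20 + 3 + 37 + 33 + 16 + 24 = 217.
Total exposure: 4 + 2 + 2 + 5 + 1 + 5 + 3 + 2 + 2 = 26 shifts.
Gamma(α, β) with Poisson data over total exposure Σt gives posterior Gamma(α+Σx, β+Σt) = Gamma(234, 32).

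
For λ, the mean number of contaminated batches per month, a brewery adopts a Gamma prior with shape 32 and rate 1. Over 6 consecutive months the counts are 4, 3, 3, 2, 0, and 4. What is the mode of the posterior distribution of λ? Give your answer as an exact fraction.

Total count: 4 + 3 + 3 + 2 + 0 + 4 = 16.
Total exposure: 6 months.
Conjugate update: add total count to the shape and total exposure to the rate, giving Gamma(48, 7).
Posterior mode = (α'−1)/β' = 47/7.

47/7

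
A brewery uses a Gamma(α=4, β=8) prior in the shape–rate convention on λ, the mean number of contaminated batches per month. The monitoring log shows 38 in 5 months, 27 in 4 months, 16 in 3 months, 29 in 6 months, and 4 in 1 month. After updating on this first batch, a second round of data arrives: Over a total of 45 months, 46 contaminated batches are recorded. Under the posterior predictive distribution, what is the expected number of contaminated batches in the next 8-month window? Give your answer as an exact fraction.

164/9

Total count: 38 + 27 + 16 + 29 + 4 = 114.
Total exposure: 5 + 4 + 3 + 6 + 1 = 19 months.
After the first batch: Gamma(4 + 114, 8 + 19) = Gamma(118, 27).
Total count 46 over total exposure 45 months.
After the second batch: Gamma(118 + 46, 27 + 45) = Gamma(164, 72).
Predictive mean over an 8-month window = T·E[λ|data] = 8·164/72 = 164/9.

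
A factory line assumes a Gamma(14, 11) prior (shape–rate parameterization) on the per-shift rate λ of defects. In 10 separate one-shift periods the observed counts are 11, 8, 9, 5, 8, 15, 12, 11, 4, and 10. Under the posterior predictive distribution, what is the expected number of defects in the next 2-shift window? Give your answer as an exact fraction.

Total count: 11 + 8 + 9 + 5 + 8 + 15 + 12 + 11 + 4 + 10 = 93.
Total exposure: 10 shifts.
Conjugate update: add total count to the shape and total exposure to the rate, giving Gamma(107, 21).
Predictive mean over a 2-shift window = T·E[λ|data] = 2·107/21 = 214/21.

214/21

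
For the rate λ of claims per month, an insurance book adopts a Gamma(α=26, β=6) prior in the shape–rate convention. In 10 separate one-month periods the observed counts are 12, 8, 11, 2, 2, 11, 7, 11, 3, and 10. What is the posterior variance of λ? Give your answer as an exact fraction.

Total count: 12 + 8 + 11 + 2 + 2 + 11 + 7 + 11 + 3 + 10 = 77.
Total exposure: 10 months.
The Gamma prior is conjugate for the Poisson rate, so λ | data ~ Gamma(26+77, 6+10) = Gamma(103, 16).
Posterior variance = α'/β'² = 103/256.

103/256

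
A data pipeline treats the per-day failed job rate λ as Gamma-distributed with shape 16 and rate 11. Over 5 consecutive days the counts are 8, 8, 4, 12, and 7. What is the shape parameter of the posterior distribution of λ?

Total count: 8 + 8 + 4 + 12 + 7 = 39.
Total exposure: 5 days.
By Gamma–Poisson conjugacy, the posterior is Gamma(α + Σx, β + Σt) = Gamma(16 + 39, 11 + 5) = Gamma(55, 16).

55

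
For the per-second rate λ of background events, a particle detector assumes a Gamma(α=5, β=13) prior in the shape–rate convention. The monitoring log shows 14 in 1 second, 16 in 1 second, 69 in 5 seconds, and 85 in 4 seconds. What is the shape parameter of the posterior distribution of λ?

Total count: 14 + 16 + 69 + 85 = 184.
Total exposure: 1 + 1 + 5 + 4 = 11 seconds.
Gamma(α, β) with Poisson data over total exposure Σt gives posterior Gamma(α+Σx, β+Σt) = Gamma(189, 24).

189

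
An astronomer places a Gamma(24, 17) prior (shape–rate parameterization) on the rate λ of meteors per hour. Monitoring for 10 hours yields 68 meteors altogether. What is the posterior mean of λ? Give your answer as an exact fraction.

Total count 68 over total exposure 10 hours.
Conjugate update: add total count to the shape and total exposure to the rate, giving Gamma(92, 27).
Posterior mean = α'/β' = 92/27.

92/27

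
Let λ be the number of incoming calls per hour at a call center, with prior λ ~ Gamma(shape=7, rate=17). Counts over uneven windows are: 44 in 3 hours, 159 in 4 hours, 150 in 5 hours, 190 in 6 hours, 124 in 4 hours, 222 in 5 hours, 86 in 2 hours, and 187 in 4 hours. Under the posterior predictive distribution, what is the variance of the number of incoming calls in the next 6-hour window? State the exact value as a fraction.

98196/625

Total count: 44 + 159 + 150 + 190 + 124 + 222 + 86 + 187 = 1162.
Total exposure: 3 + 4 + 5 + 6 + 4 + 5 + 2 + 4 = 33 hours.
Gamma(α, β) with Poisson data over total exposure Σt gives posterior Gamma(α+Σx, β+Σt) = Gamma(1169, 50).
The posterior predictive for a window of length T is Negative Binomial with variance T·α'·(β'+T)/β'² = 6·1169·56/2500 = 98196/625.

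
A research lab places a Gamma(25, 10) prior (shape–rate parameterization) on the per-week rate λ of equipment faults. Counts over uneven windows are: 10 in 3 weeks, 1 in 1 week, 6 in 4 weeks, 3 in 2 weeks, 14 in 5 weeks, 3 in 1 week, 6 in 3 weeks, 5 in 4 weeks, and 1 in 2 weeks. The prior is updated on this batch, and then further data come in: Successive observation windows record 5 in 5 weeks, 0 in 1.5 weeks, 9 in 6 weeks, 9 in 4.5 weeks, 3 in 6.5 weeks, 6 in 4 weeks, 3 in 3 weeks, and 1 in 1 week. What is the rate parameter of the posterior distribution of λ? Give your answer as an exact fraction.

Total count: 10 + 1 + 6 + 3 + 14 + 3 + 6 + 5 + 1 = 49.
Total exposure: 3 + 1 + 4 + 2 + 5 + 1 + 3 + 4 + 2 = 25 weeks.
After the first batch: Gamma(25 + 49, 10 + 25) = Gamma(74, 35).
Total count: 5 + 0 + 9 + 9 + 3 + 6 + 3 + 1 = 36.
Total exposure: 5 + 1.5 + 6 + 4.5 + 6.5 + 4 + 3 + 1 = 31.5 weeks.
After the second batch: Gamma(74 + 36, 35 + 31.5) = Gamma(110, 133/2).

133/2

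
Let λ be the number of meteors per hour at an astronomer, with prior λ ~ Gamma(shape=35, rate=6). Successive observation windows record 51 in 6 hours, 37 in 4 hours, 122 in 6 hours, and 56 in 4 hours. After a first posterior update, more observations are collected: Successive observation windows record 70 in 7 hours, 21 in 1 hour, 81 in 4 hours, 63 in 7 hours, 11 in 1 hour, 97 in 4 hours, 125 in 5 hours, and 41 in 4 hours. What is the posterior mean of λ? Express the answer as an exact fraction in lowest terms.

810/59

Total count: 51 + 37 + 122 + 56 = 266.
Total exposure: 6 + 4 + 6 + 4 = 20 hours.
After the first batch: Gamma(35 + 266, 6 + 20) = Gamma(301, 26).
Total count: 70 + 21 + 81 + 63 + 11 + 97 + 125 + 41 = 509.
Total exposure: 7 + 1 + 4 + 7 + 1 + 4 + 5 + 4 = 33 hours.
After the second batch: Gamma(301 + 509, 26 + 33) = Gamma(810, 59).
Posterior mean = α'/β' = 810/59.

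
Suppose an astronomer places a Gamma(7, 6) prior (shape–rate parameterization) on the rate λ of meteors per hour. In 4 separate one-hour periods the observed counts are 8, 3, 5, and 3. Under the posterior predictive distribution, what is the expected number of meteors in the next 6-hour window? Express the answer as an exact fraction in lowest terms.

Total count: 8 + 3 + 5 + 3 = 19.
Total exposure: 4 hours.
Gamma(α, β) with Poisson data over total exposure Σt gives posterior Gamma(α+Σx, β+Σt) = Gamma(26, 10).
Predictive mean over a 6-hour window = T·E[λ|data] = 6·26/10 = 78/5.

78/5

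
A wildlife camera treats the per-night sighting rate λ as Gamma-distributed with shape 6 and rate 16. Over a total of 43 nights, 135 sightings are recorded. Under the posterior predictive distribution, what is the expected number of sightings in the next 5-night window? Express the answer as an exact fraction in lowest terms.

Total count 135 over total exposure 43 nights.
Conjugate update: add total count to the shape and total exposure to the rate, giving Gamma(141, 59).
Predictive mean over a 5-night window = T·E[λ|data] = 5·141/59 = 705/59.

705/59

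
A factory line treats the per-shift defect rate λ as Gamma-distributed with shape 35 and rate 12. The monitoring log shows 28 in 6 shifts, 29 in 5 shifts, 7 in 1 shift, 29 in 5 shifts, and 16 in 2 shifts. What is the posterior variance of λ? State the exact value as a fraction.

144/961

Total count: 28 + 29 + 7 + 29 + 16 = 109.
Total exposure: 6 + 5 + 1 + 5 + 2 = 19 shifts.
The Gamma prior is conjugate for the Poisson rate, so λ | data ~ Gamma(35+109, 12+19) = Gamma(144, 31).
Posterior variance = α'/β'² = 144/961.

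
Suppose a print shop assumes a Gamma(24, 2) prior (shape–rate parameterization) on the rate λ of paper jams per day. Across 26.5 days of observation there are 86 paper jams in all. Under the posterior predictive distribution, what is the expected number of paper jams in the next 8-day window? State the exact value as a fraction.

Total count 86 over total exposure 26.5 days.
Posterior: α' = 24 + 86 = 110, β' = 2 + 26.5 = 57/2.
Predictive mean over an 8-day window = T·E[λ|data] = 8·110/(57/2) = 1760/57.

1760/57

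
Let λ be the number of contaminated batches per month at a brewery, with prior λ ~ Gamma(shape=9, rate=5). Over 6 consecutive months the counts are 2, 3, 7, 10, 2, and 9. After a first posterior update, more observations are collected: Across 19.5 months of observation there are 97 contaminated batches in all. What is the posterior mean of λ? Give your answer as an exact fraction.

Total count: 2 + 3 + 7 + 10 + 2 + 9 = 33.
Total exposure: 6 months.
After the first batch: Gamma(9 + 33, 5 + 6) = Gamma(42, 11).
Total count 97 over total exposure 19.5 months.
After the second batch: Gamma(42 + 97, 11 + 19.5) = Gamma(139, 61/2).
Posterior mean = α'/β' = 139/(61/2) = 278/61.

278/61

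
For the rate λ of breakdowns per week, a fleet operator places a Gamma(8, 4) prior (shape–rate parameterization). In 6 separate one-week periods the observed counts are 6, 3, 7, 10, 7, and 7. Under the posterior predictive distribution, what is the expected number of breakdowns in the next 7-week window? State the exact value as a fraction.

168/5

Total count: 6 + 3 + 7 + 10 + 7 + 7 = 40.
Total exposure: 6 weeks.
Posterior: α' = 8 + 40 = 48, β' = 4 + 6 = 10.
Predictive mean over a 7-week window = T·E[λ|data] = 7·48/10 = 168/5.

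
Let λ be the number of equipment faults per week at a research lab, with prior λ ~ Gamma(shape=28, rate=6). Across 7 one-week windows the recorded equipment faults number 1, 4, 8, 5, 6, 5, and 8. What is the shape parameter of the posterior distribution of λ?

65

Total count: 1 + 4 + 8 + 5 + 6 + 5 + 8 = 37.
Total exposure: 7 weeks.
Conjugate update: add total count to the shape and total exposure to the rate, giving Gamma(65, 13).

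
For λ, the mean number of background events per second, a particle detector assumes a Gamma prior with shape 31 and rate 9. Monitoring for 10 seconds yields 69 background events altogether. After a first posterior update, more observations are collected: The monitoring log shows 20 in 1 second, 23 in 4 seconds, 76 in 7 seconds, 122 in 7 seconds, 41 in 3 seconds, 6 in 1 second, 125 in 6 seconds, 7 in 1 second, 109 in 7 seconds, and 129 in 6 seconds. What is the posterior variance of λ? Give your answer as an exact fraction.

Total count 69 over total exposure 10 seconds.
After the first batch: Gamma(31 + 69, 9 + 10) = Gamma(100, 19).
Total count: 20 + 23 + 76 + 122 + 41 + 6 + 125 + 7 + 109 + 129 = 658.
Total exposure: 1 + 4 + 7 + 7 + 3 + 1 + 6 + 1 + 7 + 6 = 43 seconds.
After the second batch: Gamma(100 + 658, 19 + 43) = Gamma(758, 62).
Posterior variance = α'/β'² = 758/3844 = 379/1922.

379/1922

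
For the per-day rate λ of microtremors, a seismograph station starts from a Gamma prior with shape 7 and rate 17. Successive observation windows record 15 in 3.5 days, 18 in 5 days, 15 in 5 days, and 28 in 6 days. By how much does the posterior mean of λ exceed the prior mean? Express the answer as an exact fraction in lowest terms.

2311/1241

Total count: 15 + 18 + 15 + 28 = 76.
Total exposure: 3.5 + 5 + 5 + 6 = 19.5 days.
Conjugate update: add total count to the shape and total exposure to the rate, giving Gamma(83, 73/2).
Posterior mean = 83/(73/2) = 166/73; prior mean = 7/17 = 7/17. Difference = 166/73 − 7/17 = 2311/1241.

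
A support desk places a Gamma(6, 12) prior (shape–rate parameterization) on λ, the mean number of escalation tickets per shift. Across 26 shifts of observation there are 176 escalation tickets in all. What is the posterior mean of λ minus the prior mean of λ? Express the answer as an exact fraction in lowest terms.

163/38

Total count 176 over total exposure 26 shifts.
Posterior: α' = 6 + 176 = 182, β' = 12 + 26 = 38.
Posterior mean = 182/38 = 91/19; prior mean = 6/12 = 1/2. Difference = 91/19 − 1/2 = 163/38.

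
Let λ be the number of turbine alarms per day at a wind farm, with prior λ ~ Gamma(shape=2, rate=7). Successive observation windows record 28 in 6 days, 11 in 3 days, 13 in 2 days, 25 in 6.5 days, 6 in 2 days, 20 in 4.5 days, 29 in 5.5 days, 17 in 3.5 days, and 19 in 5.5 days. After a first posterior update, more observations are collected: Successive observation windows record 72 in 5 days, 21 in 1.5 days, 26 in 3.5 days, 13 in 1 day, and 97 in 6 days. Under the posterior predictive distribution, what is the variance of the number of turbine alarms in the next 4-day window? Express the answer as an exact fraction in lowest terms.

424536/15625

Total count: 28 + 11 + 13 + 25 + 6 + 20 + 29 + 17 + 19 = 168.
Total exposure: 6 + 3 + 2 + 6.5 + 2 + 4.5 + 5.5 + 3.5 + 5.5 = 38.5 days.
After the first batch: Gamma(2 + 168, 7 + 38.5) = Gamma(170, 91/2).
Total count: 72 + 21 + 26 + 13 + 97 = 229.
Total exposure: 5 + 1.5 + 3.5 + 1 + 6 = 17 days.
After the second batch: Gamma(170 + 229, 91/2 + 17) = Gamma(399, 125/2).
The posterior predictive for a window of length T is Negative Binomial with variance T·α'·(β'+T)/β'² = 4·399·(133/2)/(15625/4) = 424536/15625.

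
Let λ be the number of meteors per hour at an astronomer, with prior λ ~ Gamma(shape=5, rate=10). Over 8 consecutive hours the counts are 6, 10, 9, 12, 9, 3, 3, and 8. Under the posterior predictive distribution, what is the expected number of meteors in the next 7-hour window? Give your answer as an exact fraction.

Total count: 6 + 10 + 9 + 12 + 9 + 3 + 3 + 8 = 60.
Total exposure: 8 hours.
Conjugate update: add total count to the shape and total exposure to the rate, giving Gamma(65, 18).
Predictive mean over a 7-hour window = T·E[λ|data] = 7·65/18 = 455/18.

455/18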